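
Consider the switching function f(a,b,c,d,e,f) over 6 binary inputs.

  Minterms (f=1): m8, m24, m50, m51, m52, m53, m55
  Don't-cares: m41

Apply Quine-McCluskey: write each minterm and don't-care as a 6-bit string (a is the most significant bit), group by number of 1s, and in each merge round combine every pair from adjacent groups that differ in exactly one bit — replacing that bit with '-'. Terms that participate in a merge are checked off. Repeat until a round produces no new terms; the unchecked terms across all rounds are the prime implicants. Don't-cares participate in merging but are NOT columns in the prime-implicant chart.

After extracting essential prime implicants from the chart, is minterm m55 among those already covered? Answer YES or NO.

NO

size-2^0 implicants → 001000(✓)  011000(✓)  101001  110010(✓)  110011(✓)  110100(✓)  110101(✓)  110111(✓)
size-2^1 implicants → 0-1000  110-11  11001-  1101-1  11010-
Unchecked terms (primes): 0-1000, 101001, 110-11, 11001-, 1101-1, 11010-
Minterm coverage:
  m8 ⊆ 0-1000 [E]
  m24 ⊆ 0-1000 [E]
  m50 ⊆ 11001- [E]
  m51 ⊆ 110-11,11001-
  m52 ⊆ 11010- [E]
  m53 ⊆ 1101-1,11010-
  m55 ⊆ 110-11,1101-1
E = {0-1000, 11001-, 11010-}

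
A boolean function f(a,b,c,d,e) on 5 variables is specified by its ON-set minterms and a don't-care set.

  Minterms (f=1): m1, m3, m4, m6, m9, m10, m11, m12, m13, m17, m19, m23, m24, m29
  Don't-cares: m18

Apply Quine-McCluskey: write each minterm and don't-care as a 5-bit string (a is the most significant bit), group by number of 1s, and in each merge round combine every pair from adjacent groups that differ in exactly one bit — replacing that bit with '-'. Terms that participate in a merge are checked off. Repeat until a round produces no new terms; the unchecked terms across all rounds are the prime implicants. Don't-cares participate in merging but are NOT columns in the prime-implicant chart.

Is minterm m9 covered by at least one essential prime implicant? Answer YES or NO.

Round 0: 00001✓ 00011✓ 00100✓ 00110✓ 01001✓ 01010✓ 01011✓ 01100✓ 01101✓ 10001✓ 10010✓ 10011✓ 10111✓ 11000 11101✓
Round 1: -0001✓ -0011✓ -1101 0-001✓ 0-011✓ 0-100 000-1✓ 001-0 01-01 010-1✓ 0101- 0110- 10-11 100-1✓ 1001-
Round 2: -00-1 0-0-1
PIs = {-00-1, -1101, 0-0-1, 0-100, 001-0, 01-01, 0101-, 0110-, 10-11, 1001-, 11000}
Coverage chart:
  m1: -00-1,0-0-1
  m3: -00-1,0-0-1
  m4: 0-100,001-0
  m6: 001-0 ←essential
  m9: 0-0-1,01-01
  m10: 0101- ←essential
  m11: 0-0-1,0101-
  m12: 0-100,0110-
  m13: -1101,01-01,0110-
  m17: -00-1 ←essential
  m19: -00-1,10-11,1001-
  m23: 10-11 ←essential
  m24: 11000 ←essential
  m29: -1101 ←essential
Essential: -00-1, -1101, 001-0, 0101-, 10-11, 11000

NO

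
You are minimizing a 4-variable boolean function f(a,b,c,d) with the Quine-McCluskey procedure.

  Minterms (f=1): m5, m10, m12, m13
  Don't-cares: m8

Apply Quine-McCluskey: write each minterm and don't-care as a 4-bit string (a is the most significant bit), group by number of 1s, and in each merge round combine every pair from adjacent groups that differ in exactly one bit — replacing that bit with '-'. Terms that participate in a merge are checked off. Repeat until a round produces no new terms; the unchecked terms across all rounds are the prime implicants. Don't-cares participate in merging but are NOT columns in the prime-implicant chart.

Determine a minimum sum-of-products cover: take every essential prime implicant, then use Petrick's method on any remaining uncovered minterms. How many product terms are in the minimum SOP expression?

size-2^0 implicants → 0101(✓)  1000(✓)  1010(✓)  1100(✓)  1101(✓)
size-2^1 implicants → -101  1-00  10-0  110-
Unchecked terms (primes): -101, 1-00, 10-0, 110-
Minterm coverage:
  m5 ⊆ -101 [E]
  m10 ⊆ 10-0 [E]
  m12 ⊆ 1-00,110-
  m13 ⊆ -101,110-
E = {-101, 10-0}
Petrick residual → 1-00
Cover = bc'd + ac'd' + ab'd'  |cover|=3

3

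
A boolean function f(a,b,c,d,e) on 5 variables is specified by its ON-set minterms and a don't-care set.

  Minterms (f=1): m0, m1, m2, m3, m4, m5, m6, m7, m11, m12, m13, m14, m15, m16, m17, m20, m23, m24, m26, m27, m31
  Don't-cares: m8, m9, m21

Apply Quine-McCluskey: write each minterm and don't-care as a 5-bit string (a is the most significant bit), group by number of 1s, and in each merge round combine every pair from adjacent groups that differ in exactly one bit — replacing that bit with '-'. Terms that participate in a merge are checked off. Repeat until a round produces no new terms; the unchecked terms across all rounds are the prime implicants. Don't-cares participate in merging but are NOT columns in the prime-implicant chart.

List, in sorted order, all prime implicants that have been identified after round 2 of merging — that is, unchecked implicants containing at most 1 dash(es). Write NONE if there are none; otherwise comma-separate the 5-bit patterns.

[col 0] 00000*, 00001*, 00010*, 00011*, 00100*, 00101*, 00110*, 00111*, 01000*, 01001*, 01011*, 01100*, 01101*, 01110*, 01111*, 10000*, 10001*, 10100*, 10101*, 10111*, 11000*, 11010*, 11011*, 11111*
[col 1] -0000*, -0001*, -0100*, -0101*, -0111*, -1000*, -1011*, -1111*, 0-000*, 0-001*, 0-011*, 0-100*, 0-101*, 0-110*, 0-111*, 00-00*, 00-01*, 00-10*, 00-11*, 000-0*, 000-1*, 0000-*, 0001-*, 001-0*, 001-1*, 0010-*, 0011-*, 01-00*, 01-01*, 01-11*, 010-1*, 0100-*, 011-0*, 011-1*, 0110-*, 0111-*, 1-000*, 1-111*, 10-00*, 10-01*, 1000-*, 101-1*, 1010-*, 11-11*, 110-0, 1101-
[col 2] --000, --111, -0-00*, -0-01*, -000-*, -01-1, -010-*, -1-11, 0--00*, 0--01*, 0--11*, 0-0-1*, 0-00-*, 0-1-0*, 0-1-1*, 0-10-*, 0-11-*, 00--0*, 00--1*, 00-0-*, 00-1-*, 000--*, 001--*, 01--1*, 01-0-*, 011--*, 10-0-*
[col 3] -0-0-, 0---1, 0--0-, 0-1--, 00---
Prime implicants: --000, --111, -0-0-, -01-1, -1-11, 0---1, 0--0-, 0-1--, 00---, 110-0, 1101-

110-0, 1101-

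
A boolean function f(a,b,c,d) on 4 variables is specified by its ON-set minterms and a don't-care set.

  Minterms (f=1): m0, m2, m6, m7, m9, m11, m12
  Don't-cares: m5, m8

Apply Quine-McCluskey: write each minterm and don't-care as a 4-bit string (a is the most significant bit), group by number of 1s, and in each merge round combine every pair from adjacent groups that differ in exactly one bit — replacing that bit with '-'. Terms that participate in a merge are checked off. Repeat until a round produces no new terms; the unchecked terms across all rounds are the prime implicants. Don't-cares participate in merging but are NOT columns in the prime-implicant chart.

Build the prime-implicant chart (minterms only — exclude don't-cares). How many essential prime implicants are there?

[col 0] 0000*, 0010*, 0101*, 0110*, 0111*, 1000*, 1001*, 1011*, 1100*
[col 1] -000, 0-10, 00-0, 01-1, 011-, 1-00, 10-1, 100-
Prime implicants: -000, 0-10, 00-0, 01-1, 011-, 1-00, 10-1, 100-
PI chart (minterm → PIs covering it):
  0 | -000,00-0
  2 | 0-10,00-0
  6 | 0-10,011-
  7 | 01-1,011-
  9 | 10-1,100-
  11 | 10-1  (sole → essential)
  12 | 1-00  (sole → essential)
Essential prime implicants: 1-00, 10-1

2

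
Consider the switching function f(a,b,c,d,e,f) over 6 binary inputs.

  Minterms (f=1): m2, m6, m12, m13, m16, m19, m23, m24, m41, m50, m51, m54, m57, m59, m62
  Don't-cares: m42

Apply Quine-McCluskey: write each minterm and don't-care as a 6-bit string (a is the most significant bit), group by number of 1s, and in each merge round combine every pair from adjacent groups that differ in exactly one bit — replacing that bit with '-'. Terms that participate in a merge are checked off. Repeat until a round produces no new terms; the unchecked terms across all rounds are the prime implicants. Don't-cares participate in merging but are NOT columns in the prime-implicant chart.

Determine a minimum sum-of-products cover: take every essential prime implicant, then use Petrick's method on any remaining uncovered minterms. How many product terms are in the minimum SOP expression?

size-2^0 implicants → 000010(✓)  000110(✓)  001100(✓)  001101(✓)  010000(✓)  010011(✓)  010111(✓)  011000(✓)  101001(✓)  101010  110010(✓)  110011(✓)  110110(✓)  111001(✓)  111011(✓)  111110(✓)
size-2^1 implicants → -10011  000-10  00110-  01-000  010-11  1-1001  11-011  11-110  110-10  11001-  1110-1
Unchecked terms (primes): -10011, 000-10, 00110-, 01-000, 010-11, 1-1001, 101010, 11-011, 11-110, 110-10, 11001-, 1110-1
Minterm coverage:
  m2 ⊆ 000-10 [E]
  m6 ⊆ 000-10 [E]
  m12 ⊆ 00110- [E]
  m13 ⊆ 00110- [E]
  m16 ⊆ 01-000 [E]
  m19 ⊆ -10011,010-11
  m23 ⊆ 010-11 [E]
  m24 ⊆ 01-000 [E]
  m41 ⊆ 1-1001 [E]
  m50 ⊆ 110-10,11001-
  m51 ⊆ -10011,11-011,11001-
  m54 ⊆ 11-110,110-10
  m57 ⊆ 1-1001,1110-1
  m59 ⊆ 11-011,1110-1
  m62 ⊆ 11-110 [E]
E = {000-10, 00110-, 01-000, 010-11, 1-1001, 11-110}
Petrick residual → 11-011, 110-10
Cover = a'b'c'ef' + a'b'cde' + a'bd'e'f' + a'bc'ef + acd'e'f + abd'ef + abdef' + abc'ef'  |cover|=8

8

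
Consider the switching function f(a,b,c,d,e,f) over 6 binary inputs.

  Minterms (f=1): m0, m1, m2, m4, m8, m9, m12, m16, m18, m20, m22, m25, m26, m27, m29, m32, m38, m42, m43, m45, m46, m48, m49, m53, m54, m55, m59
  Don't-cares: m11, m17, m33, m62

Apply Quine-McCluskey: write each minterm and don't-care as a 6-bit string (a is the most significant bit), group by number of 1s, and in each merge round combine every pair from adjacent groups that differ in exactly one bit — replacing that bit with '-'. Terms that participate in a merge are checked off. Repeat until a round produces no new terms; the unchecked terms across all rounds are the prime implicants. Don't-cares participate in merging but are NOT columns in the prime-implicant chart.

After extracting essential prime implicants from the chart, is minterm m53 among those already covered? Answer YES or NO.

size-2^0 implicants → 000000(✓)  000001(✓)  000010(✓)  000100(✓)  001000(✓)  001001(✓)  001011(✓)  001100(✓)  010000(✓)  010001(✓)  010010(✓)  010100(✓)  010110(✓)  011001(✓)  011010(✓)  011011(✓)  011101(✓)  100000(✓)  100001(✓)  100110(✓)  101010(✓)  101011(✓)  101101  101110(✓)  110000(✓)  110001(✓)  110101(✓)  110110(✓)  110111(✓)  111011(✓)  111110(✓)
size-2^1 implicants → -00000(✓)  -00001(✓)  -01011(✓)  -10000(✓)  -10001(✓)  -10110  -11011(✓)  0-0000(✓)  0-0001(✓)  0-0010(✓)  0-0100(✓)  0-1001(✓)  0-1011(✓)  00-000(✓)  00-001(✓)  00-100(✓)  000-00(✓)  0000-0(✓)  00000-(✓)  001-00(✓)  0010-1(✓)  00100-(✓)  01-001(✓)  01-010  010-00(✓)  010-10(✓)  0100-0(✓)  01000-(✓)  0101-0(✓)  011-01  0110-1(✓)  01101-  1-0000(✓)  1-0001(✓)  1-0110(✓)  1-1011(✓)  1-1110(✓)  10-110(✓)  10000-(✓)  101-10  10101-  11-110(✓)  110-01  11000-(✓)  1101-1  11011-
size-2^2 implicants → --0000(✓)  --0001(✓)  --1011  -0000-(✓)  -1000-(✓)  0--001  0-0-00  0-00-0  0-000-(✓)  0-10-1  00--00  00-00-  010--0  1--110  1-000-(✓)
size-2^3 implicants → --000-
Unchecked terms (primes): --000-, --1011, -10110, 0--001, 0-0-00, 0-00-0, 0-10-1, 00--00, 00-00-, 01-010, 010--0, 011-01, 01101-, 1--110, 101-10, 10101-, 101101, 110-01, 1101-1, 11011-
Minterm coverage:
  m0 ⊆ --000-,0-0-00,0-00-0,00--00,00-00-
  m1 ⊆ --000-,0--001,00-00-
  m2 ⊆ 0-00-0 [E]
  m4 ⊆ 0-0-00,00--00
  m8 ⊆ 00--00,00-00-
  m9 ⊆ 0--001,0-10-1,00-00-
  m12 ⊆ 00--00 [E]
  m16 ⊆ --000-,0-0-00,0-00-0,010--0
  m18 ⊆ 0-00-0,01-010,010--0
  m20 ⊆ 0-0-00,010--0
  m22 ⊆ -10110,010--0
  m25 ⊆ 0--001,0-10-1,011-01
  m26 ⊆ 01-010,01101-
  m27 ⊆ --1011,0-10-1,01101-
  m29 ⊆ 011-01 [E]
  m32 ⊆ --000- [E]
  m38 ⊆ 1--110 [E]
  m42 ⊆ 101-10,10101-
  m43 ⊆ --1011,10101-
  m45 ⊆ 101101 [E]
  m46 ⊆ 1--110,101-10
  m48 ⊆ --000- [E]
  m49 ⊆ --000-,110-01
  m53 ⊆ 110-01,1101-1
  m54 ⊆ -10110,1--110,11011-
  m55 ⊆ 1101-1,11011-
  m59 ⊆ --1011 [E]
E = {--000-, --1011, 0-00-0, 00--00, 011-01, 1--110, 101101}

NO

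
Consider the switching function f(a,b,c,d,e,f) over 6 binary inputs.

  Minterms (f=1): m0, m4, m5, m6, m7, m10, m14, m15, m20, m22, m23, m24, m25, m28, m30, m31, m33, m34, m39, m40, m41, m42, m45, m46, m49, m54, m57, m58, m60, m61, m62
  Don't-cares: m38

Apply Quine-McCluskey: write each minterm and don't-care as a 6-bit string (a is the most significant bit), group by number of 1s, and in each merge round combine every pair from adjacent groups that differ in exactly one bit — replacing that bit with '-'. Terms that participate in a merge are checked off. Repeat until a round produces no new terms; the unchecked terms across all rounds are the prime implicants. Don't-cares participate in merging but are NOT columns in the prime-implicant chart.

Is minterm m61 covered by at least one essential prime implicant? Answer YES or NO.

Round 0: 000000✓ 000100✓ 000101✓ 000110✓ 000111✓ 001010✓ 001110✓ 001111✓ 010100✓ 010110✓ 010111✓ 011000✓ 011001✓ 011100✓ 011110✓ 011111✓ 100001✓ 100010✓ 100110✓ 100111✓ 101000✓ 101001✓ 101010✓ 101101✓ 101110✓ 110001✓ 110110✓ 111001✓ 111010✓ 111100✓ 111101✓ 111110✓
Round 1: -00110✓ -00111✓ -01010✓ -01110✓ -10110✓ -11001 -11100✓ -11110✓ 0-0100✓ 0-0110✓ 0-0111✓ 0-1110✓ 0-1111✓ 00-110✓ 00-111✓ 000-00 0001-0✓ 0001-1✓ 00010-✓ 00011-✓ 001-10✓ 00111-✓ 01-100✓ 01-110✓ 01-111✓ 0101-0✓ 01011-✓ 011-00 01100- 0111-0✓ 01111-✓ 1-0001✓ 1-0110✓ 1-1001✓ 1-1010✓ 1-1101✓ 1-1110✓ 10-001✓ 10-010✓ 10-110✓ 100-10✓ 10011-✓ 101-01✓ 101-10✓ 1010-0 10100- 11-001✓ 11-110✓ 111-01✓ 111-10✓ 1111-0✓ 11110-
Round 2: --0110✓ --1110✓ -0-110✓ -0011- -01-10 -1-110✓ -111-0 0--110✓ 0--111✓ 0-01-0 0-011-✓ 0-111-✓ 00-11-✓ 0001-- 01-1-0 01-11-✓ 1--001 1--110✓ 1-1-01 1-1-10 10--10
Round 3: ---110 0--11-
PIs = {---110, -0011-, -01-10, -11001, -111-0, 0--11-, 0-01-0, 000-00, 0001--, 01-1-0, 011-00, 01100-, 1--001, 1-1-01, 1-1-10, 10--10, 1010-0, 10100-, 11110-}
Coverage chart:
  m0: 000-00 ←essential
  m4: 0-01-0,000-00,0001--
  m5: 0001-- ←essential
  m6: ---110,-0011-,0--11-,0-01-0,0001--
  m7: -0011-,0--11-,0001--
  m10: -01-10 ←essential
  m14: ---110,-01-10,0--11-
  m15: 0--11- ←essential
  m20: 0-01-0,01-1-0
  m22: ---110,0--11-,0-01-0,01-1-0
  m23: 0--11- ←essential
  m24: 011-00,01100-
  m25: -11001,01100-
  m28: -111-0,01-1-0,011-00
  m30: ---110,-111-0,0--11-,01-1-0
  m31: 0--11- ←essential
  m33: 1--001 ←essential
  m34: 10--10 ←essential
  m39: -0011- ←essential
  m40: 1010-0,10100-
  m41: 1--001,1-1-01,10100-
  m42: -01-10,1-1-10,10--10,1010-0
  m45: 1-1-01 ←essential
  m46: ---110,-01-10,1-1-10,10--10
  m49: 1--001 ←essential
  m54: ---110 ←essential
  m57: -11001,1--001,1-1-01
  m58: 1-1-10 ←essential
  m60: -111-0,11110-
  m61: 1-1-01,11110-
  m62: ---110,-111-0,1-1-10
Essential: ---110, -0011-, -01-10, 0--11-, 000-00, 0001--, 1--001, 1-1-01, 1-1-10, 10--10

YES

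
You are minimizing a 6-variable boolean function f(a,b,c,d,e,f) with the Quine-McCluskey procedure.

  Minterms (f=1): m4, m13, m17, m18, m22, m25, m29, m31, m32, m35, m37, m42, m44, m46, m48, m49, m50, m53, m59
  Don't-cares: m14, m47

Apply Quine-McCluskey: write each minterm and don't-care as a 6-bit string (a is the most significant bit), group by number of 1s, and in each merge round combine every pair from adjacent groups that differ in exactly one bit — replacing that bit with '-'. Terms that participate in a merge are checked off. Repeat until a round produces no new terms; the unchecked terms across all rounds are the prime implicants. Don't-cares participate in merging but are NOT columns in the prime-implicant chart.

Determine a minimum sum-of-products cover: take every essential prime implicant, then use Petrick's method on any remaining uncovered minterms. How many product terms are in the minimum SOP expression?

Round 0: 000100 001101✓ 001110✓ 010001✓ 010010✓ 010110✓ 011001✓ 011101✓ 011111✓ 100000✓ 100011 100101✓ 101010✓ 101100✓ 101110✓ 101111✓ 110000✓ 110001✓ 110010✓ 110101✓ 111011
Round 1: -01110 -10001 -10010 0-1101 01-001 010-10 011-01 0111-1 1-0000 1-0101 101-10 1011-0 10111- 110-01 1100-0 11000-
PIs = {-01110, -10001, -10010, 0-1101, 000100, 01-001, 010-10, 011-01, 0111-1, 1-0000, 1-0101, 100011, 101-10, 1011-0, 10111-, 110-01, 1100-0, 11000-, 111011}
Coverage chart:
  m4: 000100 ←essential
  m13: 0-1101 ←essential
  m17: -10001,01-001
  m18: -10010,010-10
  m22: 010-10 ←essential
  m25: 01-001,011-01
  m29: 0-1101,011-01,0111-1
  m31: 0111-1 ←essential
  m32: 1-0000 ←essential
  m35: 100011 ←essential
  m37: 1-0101 ←essential
  m42: 101-10 ←essential
  m44: 1011-0 ←essential
  m46: -01110,101-10,1011-0,10111-
  m48: 1-0000,1100-0,11000-
  m49: -10001,110-01,11000-
  m50: -10010,1100-0
  m53: 1-0101,110-01
  m59: 111011 ←essential
Essential: 0-1101, 000100, 010-10, 0111-1, 1-0000, 1-0101, 100011, 101-10, 1011-0, 111011
Petrick residual → -10001, -10010, 01-001
Min cover (13 terms): bc'd'e'f + bc'd'ef' + a'cde'f + a'b'c'de'f' + a'bd'e'f + a'bc'ef' + a'bcdf + ac'd'e'f' + ac'de'f + ab'c'd'ef + ab'cef' + ab'cdf' + abcd'ef

13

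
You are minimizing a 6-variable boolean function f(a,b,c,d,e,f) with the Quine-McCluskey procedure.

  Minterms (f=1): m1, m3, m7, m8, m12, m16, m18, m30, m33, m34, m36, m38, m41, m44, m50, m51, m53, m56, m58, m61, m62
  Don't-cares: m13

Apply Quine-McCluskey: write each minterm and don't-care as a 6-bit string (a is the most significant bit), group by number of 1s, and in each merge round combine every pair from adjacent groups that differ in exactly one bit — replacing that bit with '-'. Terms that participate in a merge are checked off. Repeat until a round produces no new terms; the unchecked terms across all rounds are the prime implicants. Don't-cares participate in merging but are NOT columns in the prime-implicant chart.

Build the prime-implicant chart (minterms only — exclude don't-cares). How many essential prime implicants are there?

size-2^0 implicants → 000001(✓)  000011(✓)  000111(✓)  001000(✓)  001100(✓)  001101(✓)  010000(✓)  010010(✓)  011110(✓)  100001(✓)  100010(✓)  100100(✓)  100110(✓)  101001(✓)  101100(✓)  110010(✓)  110011(✓)  110101(✓)  111000(✓)  111010(✓)  111101(✓)  111110(✓)
size-2^1 implicants → -00001  -01100  -10010  -11110  000-11  0000-1  001-00  00110-  0100-0  1-0010  10-001  10-100  100-10  1001-0  11-010  11-101  11001-  111-10  1110-0
Unchecked terms (primes): -00001, -01100, -10010, -11110, 000-11, 0000-1, 001-00, 00110-, 0100-0, 1-0010, 10-001, 10-100, 100-10, 1001-0, 11-010, 11-101, 11001-, 111-10, 1110-0
Minterm coverage:
  m1 ⊆ -00001,0000-1
  m3 ⊆ 000-11,0000-1
  m7 ⊆ 000-11 [E]
  m8 ⊆ 001-00 [E]
  m12 ⊆ -01100,001-00,00110-
  m16 ⊆ 0100-0 [E]
  m18 ⊆ -10010,0100-0
  m30 ⊆ -11110 [E]
  m33 ⊆ -00001,10-001
  m34 ⊆ 1-0010,100-10
  m36 ⊆ 10-100,1001-0
  m38 ⊆ 100-10,1001-0
  m41 ⊆ 10-001 [E]
  m44 ⊆ -01100,10-100
  m50 ⊆ -10010,1-0010,11-010,11001-
  m51 ⊆ 11001- [E]
  m53 ⊆ 11-101 [E]
  m56 ⊆ 1110-0 [E]
  m58 ⊆ 11-010,111-10,1110-0
  m61 ⊆ 11-101 [E]
  m62 ⊆ -11110,111-10
E = {-11110, 000-11, 001-00, 0100-0, 10-001, 11-101, 11001-, 1110-0}

8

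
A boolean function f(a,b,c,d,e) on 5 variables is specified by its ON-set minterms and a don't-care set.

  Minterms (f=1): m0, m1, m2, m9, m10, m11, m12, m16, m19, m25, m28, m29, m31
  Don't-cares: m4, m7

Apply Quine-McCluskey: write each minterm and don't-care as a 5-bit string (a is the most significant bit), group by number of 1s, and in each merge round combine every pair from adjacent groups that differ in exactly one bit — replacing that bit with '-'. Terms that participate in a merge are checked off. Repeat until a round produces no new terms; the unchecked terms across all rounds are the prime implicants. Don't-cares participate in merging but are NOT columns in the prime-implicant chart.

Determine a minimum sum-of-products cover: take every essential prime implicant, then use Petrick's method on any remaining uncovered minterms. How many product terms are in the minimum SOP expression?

8

[col 0] 00000*, 00001*, 00010*, 00100*, 00111, 01001*, 01010*, 01011*, 01100*, 10000*, 10011, 11001*, 11100*, 11101*, 11111*
[col 1] -0000, -1001, -1100, 0-001, 0-010, 0-100, 00-00, 000-0, 0000-, 010-1, 0101-, 11-01, 111-1, 1110-
Prime implicants: -0000, -1001, -1100, 0-001, 0-010, 0-100, 00-00, 000-0, 0000-, 00111, 010-1, 0101-, 10011, 11-01, 111-1, 1110-
PI chart (minterm → PIs covering it):
  0 | -0000,00-00,000-0,0000-
  1 | 0-001,0000-
  2 | 0-010,000-0
  9 | -1001,0-001,010-1
  10 | 0-010,0101-
  11 | 010-1,0101-
  12 | -1100,0-100
  16 | -0000  (sole → essential)
  19 | 10011  (sole → essential)
  25 | -1001,11-01
  28 | -1100,1110-
  29 | 11-01,111-1,1110-
  31 | 111-1  (sole → essential)
Essential prime implicants: -0000, 10011, 111-1
Petrick residual → -1001, -1100, 0-001, 0-010, 010-1
Minimum SOP uses 8 PIs: b'c'd'e' + bc'd'e + bcd'e' + a'c'd'e + a'c'de' + a'bc'e + ab'c'de + abce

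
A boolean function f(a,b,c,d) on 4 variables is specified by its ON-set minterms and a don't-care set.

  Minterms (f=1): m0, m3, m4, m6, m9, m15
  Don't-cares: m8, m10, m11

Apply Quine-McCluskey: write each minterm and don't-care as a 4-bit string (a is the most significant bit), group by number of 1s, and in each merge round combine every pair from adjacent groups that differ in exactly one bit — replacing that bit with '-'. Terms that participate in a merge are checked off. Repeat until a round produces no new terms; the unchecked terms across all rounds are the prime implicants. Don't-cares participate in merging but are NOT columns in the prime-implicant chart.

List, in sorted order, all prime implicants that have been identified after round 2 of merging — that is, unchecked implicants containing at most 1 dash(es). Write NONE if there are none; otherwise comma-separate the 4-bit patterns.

[col 0] 0000*, 0011*, 0100*, 0110*, 1000*, 1001*, 1010*, 1011*, 1111*
[col 1] -000, -011, 0-00, 01-0, 1-11, 10-0*, 10-1*, 100-*, 101-*
[col 2] 10--
Prime implicants: -000, -011, 0-00, 01-0, 1-11, 10--

-000, -011, 0-00, 01-0, 1-11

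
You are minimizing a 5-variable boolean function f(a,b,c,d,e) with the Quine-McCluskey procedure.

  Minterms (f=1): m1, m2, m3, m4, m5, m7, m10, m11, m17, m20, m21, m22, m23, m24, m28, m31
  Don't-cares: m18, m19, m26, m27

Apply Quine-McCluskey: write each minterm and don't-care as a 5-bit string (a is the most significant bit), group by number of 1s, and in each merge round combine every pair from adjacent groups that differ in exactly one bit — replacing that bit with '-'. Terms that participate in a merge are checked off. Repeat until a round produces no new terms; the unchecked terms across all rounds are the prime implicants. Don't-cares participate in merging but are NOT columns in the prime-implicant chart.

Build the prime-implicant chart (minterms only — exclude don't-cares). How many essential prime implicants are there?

[col 0] 00001*, 00010*, 00011*, 00100*, 00101*, 00111*, 01010*, 01011*, 10001*, 10010*, 10011*, 10100*, 10101*, 10110*, 10111*, 11000*, 11010*, 11011*, 11100*, 11111*
[col 1] -0001*, -0010*, -0011*, -0100*, -0101*, -0111*, -1010*, -1011*, 0-010*, 0-011*, 00-01*, 00-11*, 000-1*, 0001-*, 001-1*, 0010-*, 0101-*, 1-010*, 1-011*, 1-100, 1-111*, 10-01*, 10-10*, 10-11*, 100-1*, 1001-*, 101-0*, 101-1*, 1010-*, 1011-*, 11-00, 11-11*, 110-0, 1101-*
[col 2] --010*, --011*, -0-01*, -0-11*, -00-1*, -001-*, -01-1*, -010-, -101-*, 0-01-*, 00--1*, 1--11, 1-01-*, 10--1*, 10-1-, 101--
[col 3] --01-, -0--1
Prime implicants: --01-, -0--1, -010-, 1--11, 1-100, 10-1-, 101--, 11-00, 110-0
PI chart (minterm → PIs covering it):
  1 | -0--1  (sole → essential)
  2 | --01-  (sole → essential)
  3 | --01-,-0--1
  4 | -010-  (sole → essential)
  5 | -0--1,-010-
  7 | -0--1  (sole → essential)
  10 | --01-  (sole → essential)
  11 | --01-  (sole → essential)
  17 | -0--1  (sole → essential)
  20 | -010-,1-100,101--
  21 | -0--1,-010-,101--
  22 | 10-1-,101--
  23 | -0--1,1--11,10-1-,101--
  24 | 11-00,110-0
  28 | 1-100,11-00
  31 | 1--11  (sole → essential)
Essential prime implicants: --01-, -0--1, -010-, 1--11

4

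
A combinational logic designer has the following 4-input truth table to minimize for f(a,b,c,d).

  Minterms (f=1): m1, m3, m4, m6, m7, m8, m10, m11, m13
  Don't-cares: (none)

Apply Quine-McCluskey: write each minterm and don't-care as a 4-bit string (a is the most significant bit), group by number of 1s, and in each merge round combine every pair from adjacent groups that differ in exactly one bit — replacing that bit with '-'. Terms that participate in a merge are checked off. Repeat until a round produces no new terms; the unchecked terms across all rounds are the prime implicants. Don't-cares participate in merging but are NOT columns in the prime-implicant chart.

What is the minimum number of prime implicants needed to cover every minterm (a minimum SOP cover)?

6

Round 0: 0001✓ 0011✓ 0100✓ 0110✓ 0111✓ 1000✓ 1010✓ 1011✓ 1101
Round 1: -011 0-11 00-1 01-0 011- 10-0 101-
PIs = {-011, 0-11, 00-1, 01-0, 011-, 10-0, 101-, 1101}
Coverage chart:
  m1: 00-1 ←essential
  m3: -011,0-11,00-1
  m4: 01-0 ←essential
  m6: 01-0,011-
  m7: 0-11,011-
  m8: 10-0 ←essential
  m10: 10-0,101-
  m11: -011,101-
  m13: 1101 ←essential
Essential: 00-1, 01-0, 10-0, 1101
Petrick residual → -011, 0-11
Min cover (6 terms): b'cd + a'cd + a'b'd + a'bd' + ab'd' + abc'd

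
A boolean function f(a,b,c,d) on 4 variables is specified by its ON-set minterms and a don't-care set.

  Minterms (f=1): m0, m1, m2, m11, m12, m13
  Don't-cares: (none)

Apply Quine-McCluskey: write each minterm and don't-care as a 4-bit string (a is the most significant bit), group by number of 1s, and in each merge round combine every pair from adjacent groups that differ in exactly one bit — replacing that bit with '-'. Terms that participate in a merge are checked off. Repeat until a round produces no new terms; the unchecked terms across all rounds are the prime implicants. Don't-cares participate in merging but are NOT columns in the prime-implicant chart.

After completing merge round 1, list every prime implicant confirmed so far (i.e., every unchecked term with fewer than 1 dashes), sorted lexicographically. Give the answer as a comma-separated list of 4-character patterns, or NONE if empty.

[col 0] 0000*, 0001*, 0010*, 1011, 1100*, 1101*
[col 1] 00-0, 000-, 110-
Prime implicants: 00-0, 000-, 1011, 110-

1011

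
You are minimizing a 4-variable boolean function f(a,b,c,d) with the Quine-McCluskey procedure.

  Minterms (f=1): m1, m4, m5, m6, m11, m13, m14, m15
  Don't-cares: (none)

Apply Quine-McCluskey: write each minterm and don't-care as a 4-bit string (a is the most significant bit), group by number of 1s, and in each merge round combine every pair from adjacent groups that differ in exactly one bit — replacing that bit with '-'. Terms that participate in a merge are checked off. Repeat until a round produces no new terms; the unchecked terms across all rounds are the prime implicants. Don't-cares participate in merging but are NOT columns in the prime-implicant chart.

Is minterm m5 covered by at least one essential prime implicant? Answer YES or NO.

size-2^0 implicants → 0001(✓)  0100(✓)  0101(✓)  0110(✓)  1011(✓)  1101(✓)  1110(✓)  1111(✓)
size-2^1 implicants → -101  -110  0-01  01-0  010-  1-11  11-1  111-
Unchecked terms (primes): -101, -110, 0-01, 01-0, 010-, 1-11, 11-1, 111-
Minterm coverage:
  m1 ⊆ 0-01 [E]
  m4 ⊆ 01-0,010-
  m5 ⊆ -101,0-01,010-
  m6 ⊆ -110,01-0
  m11 ⊆ 1-11 [E]
  m13 ⊆ -101,11-1
  m14 ⊆ -110,111-
  m15 ⊆ 1-11,11-1,111-
E = {0-01, 1-11}

YES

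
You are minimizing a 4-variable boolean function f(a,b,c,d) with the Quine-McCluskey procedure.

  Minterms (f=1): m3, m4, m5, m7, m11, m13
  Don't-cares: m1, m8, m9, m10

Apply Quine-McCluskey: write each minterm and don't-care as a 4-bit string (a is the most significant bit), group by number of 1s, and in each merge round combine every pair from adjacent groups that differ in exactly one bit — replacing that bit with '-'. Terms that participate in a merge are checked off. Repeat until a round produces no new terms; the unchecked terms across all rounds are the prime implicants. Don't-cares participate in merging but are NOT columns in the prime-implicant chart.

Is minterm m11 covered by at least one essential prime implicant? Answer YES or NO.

Round 0: 0001✓ 0011✓ 0100✓ 0101✓ 0111✓ 1000✓ 1001✓ 1010✓ 1011✓ 1101✓
Round 1: -001✓ -011✓ -101✓ 0-01✓ 0-11✓ 00-1✓ 01-1✓ 010- 1-01✓ 10-0✓ 10-1✓ 100-✓ 101-✓
Round 2: --01 -0-1 0--1 10--
PIs = {--01, -0-1, 0--1, 010-, 10--}
Coverage chart:
  m3: -0-1,0--1
  m4: 010- ←essential
  m5: --01,0--1,010-
  m7: 0--1 ←essential
  m11: -0-1,10--
  m13: --01 ←essential
Essential: --01, 0--1, 010-

NO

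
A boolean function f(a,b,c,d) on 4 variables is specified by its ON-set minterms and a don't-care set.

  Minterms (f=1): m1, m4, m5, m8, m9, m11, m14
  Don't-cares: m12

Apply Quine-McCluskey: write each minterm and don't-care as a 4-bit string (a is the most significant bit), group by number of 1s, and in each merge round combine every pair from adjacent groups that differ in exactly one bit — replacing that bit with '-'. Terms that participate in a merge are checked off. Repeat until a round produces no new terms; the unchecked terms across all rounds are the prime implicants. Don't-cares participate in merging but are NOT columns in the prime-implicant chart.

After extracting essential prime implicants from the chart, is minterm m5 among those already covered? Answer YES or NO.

NO

[col 0] 0001*, 0100*, 0101*, 1000*, 1001*, 1011*, 1100*, 1110*
[col 1] -001, -100, 0-01, 010-, 1-00, 10-1, 100-, 11-0
Prime implicants: -001, -100, 0-01, 010-, 1-00, 10-1, 100-, 11-0
PI chart (minterm → PIs covering it):
  1 | -001,0-01
  4 | -100,010-
  5 | 0-01,010-
  8 | 1-00,100-
  9 | -001,10-1,100-
  11 | 10-1  (sole → essential)
  14 | 11-0  (sole → essential)
Essential prime implicants: 10-1, 11-0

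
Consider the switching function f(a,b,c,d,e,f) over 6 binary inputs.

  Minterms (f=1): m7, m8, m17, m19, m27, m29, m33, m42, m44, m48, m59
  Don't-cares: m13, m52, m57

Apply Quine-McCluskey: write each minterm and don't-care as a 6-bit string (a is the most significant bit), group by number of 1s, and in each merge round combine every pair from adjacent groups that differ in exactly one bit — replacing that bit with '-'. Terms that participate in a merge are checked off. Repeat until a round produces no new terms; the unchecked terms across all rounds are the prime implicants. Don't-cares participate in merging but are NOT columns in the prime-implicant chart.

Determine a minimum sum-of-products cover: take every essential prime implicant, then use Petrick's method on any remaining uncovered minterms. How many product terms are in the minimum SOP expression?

9

Round 0: 000111 001000 001101✓ 010001✓ 010011✓ 011011✓ 011101✓ 100001 101010 101100 110000✓ 110100✓ 111001✓ 111011✓
Round 1: -11011 0-1101 01-011 0100-1 110-00 1110-1
PIs = {-11011, 0-1101, 000111, 001000, 01-011, 0100-1, 100001, 101010, 101100, 110-00, 1110-1}
Coverage chart:
  m7: 000111 ←essential
  m8: 001000 ←essential
  m17: 0100-1 ←essential
  m19: 01-011,0100-1
  m27: -11011,01-011
  m29: 0-1101 ←essential
  m33: 100001 ←essential
  m42: 101010 ←essential
  m44: 101100 ←essential
  m48: 110-00 ←essential
  m59: -11011,1110-1
Essential: 0-1101, 000111, 001000, 0100-1, 100001, 101010, 101100, 110-00
Petrick residual → -11011
Min cover (9 terms): bcd'ef + a'cde'f + a'b'c'def + a'b'cd'e'f' + a'bc'd'f + ab'c'd'e'f + ab'cd'ef' + ab'cde'f' + abc'e'f'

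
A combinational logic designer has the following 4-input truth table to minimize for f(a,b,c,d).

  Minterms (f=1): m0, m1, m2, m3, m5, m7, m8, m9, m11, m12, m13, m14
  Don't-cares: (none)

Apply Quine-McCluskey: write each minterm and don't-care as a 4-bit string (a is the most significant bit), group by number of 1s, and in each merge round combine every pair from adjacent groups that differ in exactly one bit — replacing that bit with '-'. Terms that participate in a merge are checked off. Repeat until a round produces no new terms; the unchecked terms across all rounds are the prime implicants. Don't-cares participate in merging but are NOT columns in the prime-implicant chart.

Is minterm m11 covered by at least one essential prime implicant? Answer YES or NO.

YES

Round 0: 0000✓ 0001✓ 0010✓ 0011✓ 0101✓ 0111✓ 1000✓ 1001✓ 1011✓ 1100✓ 1101✓ 1110✓
Round 1: -000✓ -001✓ -011✓ -101✓ 0-01✓ 0-11✓ 00-0✓ 00-1✓ 000-✓ 001-✓ 01-1✓ 1-00✓ 1-01✓ 10-1✓ 100-✓ 11-0 110-✓
Round 2: --01 -0-1 -00- 0--1 00-- 1-0-
PIs = {--01, -0-1, -00-, 0--1, 00--, 1-0-, 11-0}
Coverage chart:
  m0: -00-,00--
  m1: --01,-0-1,-00-,0--1,00--
  m2: 00-- ←essential
  m3: -0-1,0--1,00--
  m5: --01,0--1
  m7: 0--1 ←essential
  m8: -00-,1-0-
  m9: --01,-0-1,-00-,1-0-
  m11: -0-1 ←essential
  m12: 1-0-,11-0
  m13: --01,1-0-
  m14: 11-0 ←essential
Essential: -0-1, 0--1, 00--, 11-0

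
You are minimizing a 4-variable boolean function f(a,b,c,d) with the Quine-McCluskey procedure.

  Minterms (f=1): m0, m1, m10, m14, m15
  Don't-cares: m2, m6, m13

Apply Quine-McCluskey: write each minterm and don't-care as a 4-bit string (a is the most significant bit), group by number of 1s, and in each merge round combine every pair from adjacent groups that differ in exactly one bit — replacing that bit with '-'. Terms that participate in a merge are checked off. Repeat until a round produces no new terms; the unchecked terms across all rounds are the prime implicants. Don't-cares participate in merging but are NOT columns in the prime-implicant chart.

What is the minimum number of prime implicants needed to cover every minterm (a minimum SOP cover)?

Round 0: 0000✓ 0001✓ 0010✓ 0110✓ 1010✓ 1101✓ 1110✓ 1111✓
Round 1: -010✓ -110✓ 0-10✓ 00-0 000- 1-10✓ 11-1 111-
Round 2: --10
PIs = {--10, 00-0, 000-, 11-1, 111-}
Coverage chart:
  m0: 00-0,000-
  m1: 000- ←essential
  m10: --10 ←essential
  m14: --10,111-
  m15: 11-1,111-
Essential: --10, 000-
Petrick residual → 11-1
Min cover (3 terms): cd' + a'b'c' + abd

3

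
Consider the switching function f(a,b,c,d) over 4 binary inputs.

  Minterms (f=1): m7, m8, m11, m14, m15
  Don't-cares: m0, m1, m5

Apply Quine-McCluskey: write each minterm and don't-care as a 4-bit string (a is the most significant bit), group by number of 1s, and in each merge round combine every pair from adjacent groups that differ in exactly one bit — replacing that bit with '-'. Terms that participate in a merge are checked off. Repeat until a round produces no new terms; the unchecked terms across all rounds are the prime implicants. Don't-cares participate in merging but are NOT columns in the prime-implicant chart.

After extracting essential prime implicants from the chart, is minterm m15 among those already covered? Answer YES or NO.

YES

Round 0: 0000✓ 0001✓ 0101✓ 0111✓ 1000✓ 1011✓ 1110✓ 1111✓
Round 1: -000 -111 0-01 000- 01-1 1-11 111-
PIs = {-000, -111, 0-01, 000-, 01-1, 1-11, 111-}
Coverage chart:
  m7: -111,01-1
  m8: -000 ←essential
  m11: 1-11 ←essential
  m14: 111- ←essential
  m15: -111,1-11,111-
Essential: -000, 1-11, 111-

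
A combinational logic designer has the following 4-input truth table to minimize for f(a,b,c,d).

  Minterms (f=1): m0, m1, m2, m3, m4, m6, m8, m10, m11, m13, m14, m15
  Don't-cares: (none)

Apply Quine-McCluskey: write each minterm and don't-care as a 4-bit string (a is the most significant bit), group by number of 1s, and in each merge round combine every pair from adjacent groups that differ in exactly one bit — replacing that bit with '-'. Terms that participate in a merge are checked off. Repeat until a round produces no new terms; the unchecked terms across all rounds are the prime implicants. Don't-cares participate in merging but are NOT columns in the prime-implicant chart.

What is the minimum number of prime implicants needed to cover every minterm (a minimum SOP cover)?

5

size-2^0 implicants → 0000(✓)  0001(✓)  0010(✓)  0011(✓)  0100(✓)  0110(✓)  1000(✓)  1010(✓)  1011(✓)  1101(✓)  1110(✓)  1111(✓)
size-2^1 implicants → -000(✓)  -010(✓)  -011(✓)  -110(✓)  0-00(✓)  0-10(✓)  00-0(✓)  00-1(✓)  000-(✓)  001-(✓)  01-0(✓)  1-10(✓)  1-11(✓)  10-0(✓)  101-(✓)  11-1  111-(✓)
size-2^2 implicants → --10  -0-0  -01-  0--0  00--  1-1-
Unchecked terms (primes): --10, -0-0, -01-, 0--0, 00--, 1-1-, 11-1
Minterm coverage:
  m0 ⊆ -0-0,0--0,00--
  m1 ⊆ 00-- [E]
  m2 ⊆ --10,-0-0,-01-,0--0,00--
  m3 ⊆ -01-,00--
  m4 ⊆ 0--0 [E]
  m6 ⊆ --10,0--0
  m8 ⊆ -0-0 [E]
  m10 ⊆ --10,-0-0,-01-,1-1-
  m11 ⊆ -01-,1-1-
  m13 ⊆ 11-1 [E]
  m14 ⊆ --10,1-1-
  m15 ⊆ 1-1-,11-1
E = {-0-0, 0--0, 00--, 11-1}
Petrick residual → 1-1-
Cover = b'd' + a'd' + a'b' + ac + abd  |cover|=5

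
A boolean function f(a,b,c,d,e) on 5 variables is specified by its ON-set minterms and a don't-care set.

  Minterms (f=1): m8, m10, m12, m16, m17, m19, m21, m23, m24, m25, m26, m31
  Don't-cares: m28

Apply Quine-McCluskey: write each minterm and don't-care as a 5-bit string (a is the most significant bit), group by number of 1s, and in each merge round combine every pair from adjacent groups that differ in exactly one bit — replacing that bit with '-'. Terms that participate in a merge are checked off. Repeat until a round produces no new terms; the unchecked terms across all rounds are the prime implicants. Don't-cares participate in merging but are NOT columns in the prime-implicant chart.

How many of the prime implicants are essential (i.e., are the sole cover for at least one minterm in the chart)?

5

Round 0: 01000✓ 01010✓ 01100✓ 10000✓ 10001✓ 10011✓ 10101✓ 10111✓ 11000✓ 11001✓ 11010✓ 11100✓ 11111✓
Round 1: -1000✓ -1010✓ -1100✓ 01-00✓ 010-0✓ 1-000✓ 1-001✓ 1-111 10-01✓ 10-11✓ 100-1✓ 1000-✓ 101-1✓ 11-00✓ 110-0✓ 1100-✓
Round 2: -1-00 -10-0 1-00- 10--1
PIs = {-1-00, -10-0, 1-00-, 1-111, 10--1}
Coverage chart:
  m8: -1-00,-10-0
  m10: -10-0 ←essential
  m12: -1-00 ←essential
  m16: 1-00- ←essential
  m17: 1-00-,10--1
  m19: 10--1 ←essential
  m21: 10--1 ←essential
  m23: 1-111,10--1
  m24: -1-00,-10-0,1-00-
  m25: 1-00- ←essential
  m26: -10-0 ←essential
  m31: 1-111 ←essential
Essential: -1-00, -10-0, 1-00-, 1-111, 10--1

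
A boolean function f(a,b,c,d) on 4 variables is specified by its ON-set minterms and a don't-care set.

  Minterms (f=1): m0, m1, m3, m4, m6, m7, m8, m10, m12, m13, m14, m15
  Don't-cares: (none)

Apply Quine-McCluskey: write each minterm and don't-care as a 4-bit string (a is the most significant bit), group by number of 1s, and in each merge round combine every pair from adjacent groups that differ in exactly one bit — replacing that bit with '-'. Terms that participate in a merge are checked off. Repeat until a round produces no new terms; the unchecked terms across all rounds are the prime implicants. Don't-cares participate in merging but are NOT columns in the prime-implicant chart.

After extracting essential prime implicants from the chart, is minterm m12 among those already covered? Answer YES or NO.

size-2^0 implicants → 0000(✓)  0001(✓)  0011(✓)  0100(✓)  0110(✓)  0111(✓)  1000(✓)  1010(✓)  1100(✓)  1101(✓)  1110(✓)  1111(✓)
size-2^1 implicants → -000(✓)  -100(✓)  -110(✓)  -111(✓)  0-00(✓)  0-11  00-1  000-  01-0(✓)  011-(✓)  1-00(✓)  1-10(✓)  10-0(✓)  11-0(✓)  11-1(✓)  110-(✓)  111-(✓)
size-2^2 implicants → --00  -1-0  -11-  1--0  11--
Unchecked terms (primes): --00, -1-0, -11-, 0-11, 00-1, 000-, 1--0, 11--
Minterm coverage:
  m0 ⊆ --00,000-
  m1 ⊆ 00-1,000-
  m3 ⊆ 0-11,00-1
  m4 ⊆ --00,-1-0
  m6 ⊆ -1-0,-11-
  m7 ⊆ -11-,0-11
  m8 ⊆ --00,1--0
  m10 ⊆ 1--0 [E]
  m12 ⊆ --00,-1-0,1--0,11--
  m13 ⊆ 11-- [E]
  m14 ⊆ -1-0,-11-,1--0,11--
  m15 ⊆ -11-,11--
E = {1--0, 11--}

YES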